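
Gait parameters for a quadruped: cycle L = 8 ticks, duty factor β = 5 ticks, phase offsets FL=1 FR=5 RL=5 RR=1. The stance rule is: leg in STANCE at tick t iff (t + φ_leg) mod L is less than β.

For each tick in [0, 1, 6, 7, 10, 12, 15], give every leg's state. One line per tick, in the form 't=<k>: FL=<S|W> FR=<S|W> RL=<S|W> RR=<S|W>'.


t=0: phase=(1,5,5,1) vs β=5 → FL=S FR=W RL=W RR=S
t=1: phase=(2,6,6,2) vs β=5 → FL=S FR=W RL=W RR=S
t=6: phase=(7,3,3,7) vs β=5 → FL=W FR=S RL=S RR=W
t=7: phase=(0,4,4,0) vs β=5 → FL=S FR=S RL=S RR=S
t=10: phase=(3,7,7,3) vs β=5 → FL=S FR=W RL=W RR=S
t=12: phase=(5,1,1,5) vs β=5 → FL=W FR=S RL=S RR=W
t=15: phase=(0,4,4,0) vs β=5 → FL=S FR=S RL=S RR=S

t=0: FL=S FR=W RL=W RR=S
t=1: FL=S FR=W RL=W RR=S
t=6: FL=W FR=S RL=S RR=W
t=7: FL=S FR=S RL=S RR=S
t=10: FL=S FR=W RL=W RR=S
t=12: FL=W FR=S RL=S RR=W
t=15: FL=S FR=S RL=S RR=S


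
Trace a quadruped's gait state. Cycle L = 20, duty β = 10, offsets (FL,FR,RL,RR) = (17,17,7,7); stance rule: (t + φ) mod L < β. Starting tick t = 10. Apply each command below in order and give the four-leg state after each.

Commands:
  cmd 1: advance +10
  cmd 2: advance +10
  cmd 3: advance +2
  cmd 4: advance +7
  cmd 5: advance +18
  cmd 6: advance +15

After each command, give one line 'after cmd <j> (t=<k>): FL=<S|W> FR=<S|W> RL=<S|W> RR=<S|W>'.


start t=10: FL=S FR=S RL=W RR=W
cmd 1: advance +10 → t=20, phase=(17,17,7,7) → FL=W FR=W RL=S RR=S
cmd 2: advance +10 → t=30, phase=(7,7,17,17) → FL=S FR=S RL=W RR=W
cmd 3: advance +2 → t=32, phase=(9,9,19,19) → FL=S FR=S RL=W RR=W
cmd 4: advance +7 → t=39, phase=(16,16,6,6) → FL=W FR=W RL=S RR=S
cmd 5: advance +18 → t=57, phase=(14,14,4,4) → FL=W FR=W RL=S RR=S
cmd 6: advance +15 → t=72, phase=(9,9,19,19) → FL=S FR=S RL=W RR=W

after cmd 1 (t=20): FL=W FR=W RL=S RR=S
after cmd 2 (t=30): FL=S FR=S RL=W RR=W
after cmd 3 (t=32): FL=S FR=S RL=W RR=W
after cmd 4 (t=39): FL=W FR=W RL=S RR=S
after cmd 5 (t=57): FL=W FR=W RL=S RR=S
after cmd 6 (t=72): FL=S FR=S RL=W RR=W


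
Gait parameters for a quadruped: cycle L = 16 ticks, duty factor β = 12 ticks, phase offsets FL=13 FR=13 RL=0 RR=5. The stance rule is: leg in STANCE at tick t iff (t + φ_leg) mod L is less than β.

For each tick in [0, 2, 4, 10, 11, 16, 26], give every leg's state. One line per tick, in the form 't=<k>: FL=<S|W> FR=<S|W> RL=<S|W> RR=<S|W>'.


t=0: FL=W FR=W RL=S RR=S
t=2: FL=W FR=W RL=S RR=S
t=4: FL=S FR=S RL=S RR=S
t=10: FL=S FR=S RL=S RR=W
t=11: FL=S FR=S RL=S RR=S
t=16: FL=W FR=W RL=S RR=S
t=26: FL=S FR=S RL=S RR=W

t=0: phase=(13,13,0,5) vs β=12 → FL=W FR=W RL=S RR=S
t=2: phase=(15,15,2,7) vs β=12 → FL=W FR=W RL=S RR=S
t=4: phase=(1,1,4,9) vs β=12 → FL=S FR=S RL=S RR=S
t=10: phase=(7,7,10,15) vs β=12 → FL=S FR=S RL=S RR=W
t=11: phase=(8,8,11,0) vs β=12 → FL=S FR=S RL=S RR=S
t=16: phase=(13,13,0,5) vs β=12 → FL=W FR=W RL=S RR=S
t=26: phase=(7,7,10,15) vs β=12 → FL=S FR=S RL=S RR=W


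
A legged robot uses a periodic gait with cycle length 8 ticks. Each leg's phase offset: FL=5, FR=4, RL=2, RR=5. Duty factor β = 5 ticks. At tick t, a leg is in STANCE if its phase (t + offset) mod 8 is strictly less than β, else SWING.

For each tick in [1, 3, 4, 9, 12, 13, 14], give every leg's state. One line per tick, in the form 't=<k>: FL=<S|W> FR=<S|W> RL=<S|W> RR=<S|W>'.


t=1: phase=(6,5,3,6) vs β=5 → FL=W FR=W RL=S RR=W
t=3: phase=(0,7,5,0) vs β=5 → FL=S FR=W RL=W RR=S
t=4: phase=(1,0,6,1) vs β=5 → FL=S FR=S RL=W RR=S
t=9: phase=(6,5,3,6) vs β=5 → FL=W FR=W RL=S RR=W
t=12: phase=(1,0,6,1) vs β=5 → FL=S FR=S RL=W RR=S
t=13: phase=(2,1,7,2) vs β=5 → FL=S FR=S RL=W RR=S
t=14: phase=(3,2,0,3) vs β=5 → FL=S FR=S RL=S RR=S

t=1: FL=W FR=W RL=S RR=W
t=3: FL=S FR=W RL=W RR=S
t=4: FL=S FR=S RL=W RR=S
t=9: FL=W FR=W RL=S RR=W
t=12: FL=S FR=S RL=W RR=S
t=13: FL=S FR=S RL=W RR=S
t=14: FL=S FR=S RL=S RR=S


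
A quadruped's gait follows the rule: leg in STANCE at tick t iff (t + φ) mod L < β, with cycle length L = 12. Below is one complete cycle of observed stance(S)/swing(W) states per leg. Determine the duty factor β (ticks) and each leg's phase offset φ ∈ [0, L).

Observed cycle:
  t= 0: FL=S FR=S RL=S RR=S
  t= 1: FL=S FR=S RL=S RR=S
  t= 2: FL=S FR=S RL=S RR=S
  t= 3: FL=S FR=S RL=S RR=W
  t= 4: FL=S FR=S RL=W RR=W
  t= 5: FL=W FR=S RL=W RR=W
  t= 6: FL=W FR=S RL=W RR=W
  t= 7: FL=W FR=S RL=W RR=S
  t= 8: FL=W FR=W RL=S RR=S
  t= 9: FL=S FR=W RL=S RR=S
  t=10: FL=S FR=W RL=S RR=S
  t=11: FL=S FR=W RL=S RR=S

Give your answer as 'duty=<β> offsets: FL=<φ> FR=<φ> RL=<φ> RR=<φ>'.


duty=8 offsets: FL=3 FR=0 RL=4 RR=5

duty β = stance ticks per leg = 8
FL: stance ticks = 8; W→S at t=9 → φ=3
FR: stance ticks = 8; W→S at t=0 → φ=0
RL: stance ticks = 8; W→S at t=8 → φ=4
RR: stance ticks = 8; W→S at t=7 → φ=5


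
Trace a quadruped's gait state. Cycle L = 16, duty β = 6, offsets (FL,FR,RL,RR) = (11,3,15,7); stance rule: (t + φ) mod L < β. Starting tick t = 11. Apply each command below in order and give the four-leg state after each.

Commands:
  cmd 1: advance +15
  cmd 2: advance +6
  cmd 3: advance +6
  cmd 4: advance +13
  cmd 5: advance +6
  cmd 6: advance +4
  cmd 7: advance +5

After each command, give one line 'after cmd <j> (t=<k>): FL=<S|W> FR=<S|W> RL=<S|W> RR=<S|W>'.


start t=11: FL=W FR=W RL=W RR=S
cmd 1: advance +15 → t=26, phase=(5,13,9,1) → FL=S FR=W RL=W RR=S
cmd 2: advance +6 → t=32, phase=(11,3,15,7) → FL=W FR=S RL=W RR=W
cmd 3: advance +6 → t=38, phase=(1,9,5,13) → FL=S FR=W RL=S RR=W
cmd 4: advance +13 → t=51, phase=(14,6,2,10) → FL=W FR=W RL=S RR=W
cmd 5: advance +6 → t=57, phase=(4,12,8,0) → FL=S FR=W RL=W RR=S
cmd 6: advance +4 → t=61, phase=(8,0,12,4) → FL=W FR=S RL=W RR=S
cmd 7: advance +5 → t=66, phase=(13,5,1,9) → FL=W FR=S RL=S RR=W

after cmd 1 (t=26): FL=S FR=W RL=W RR=S
after cmd 2 (t=32): FL=W FR=S RL=W RR=W
after cmd 3 (t=38): FL=S FR=W RL=S RR=W
after cmd 4 (t=51): FL=W FR=W RL=S RR=W
after cmd 5 (t=57): FL=S FR=W RL=W RR=S
after cmd 6 (t=61): FL=W FR=S RL=W RR=S
after cmd 7 (t=66): FL=W FR=S RL=S RR=W


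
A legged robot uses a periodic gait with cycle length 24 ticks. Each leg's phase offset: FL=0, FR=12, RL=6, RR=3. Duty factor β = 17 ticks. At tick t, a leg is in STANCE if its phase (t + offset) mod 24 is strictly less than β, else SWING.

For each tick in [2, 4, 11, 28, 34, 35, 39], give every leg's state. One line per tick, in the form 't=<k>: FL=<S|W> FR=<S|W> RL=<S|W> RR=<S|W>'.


t=2: phase=(2,14,8,5) vs β=17 → FL=S FR=S RL=S RR=S
t=4: phase=(4,16,10,7) vs β=17 → FL=S FR=S RL=S RR=S
t=11: phase=(11,23,17,14) vs β=17 → FL=S FR=W RL=W RR=S
t=28: phase=(4,16,10,7) vs β=17 → FL=S FR=S RL=S RR=S
t=34: phase=(10,22,16,13) vs β=17 → FL=S FR=W RL=S RR=S
t=35: phase=(11,23,17,14) vs β=17 → FL=S FR=W RL=W RR=S
t=39: phase=(15,3,21,18) vs β=17 → FL=S FR=S RL=W RR=W

t=2: FL=S FR=S RL=S RR=S
t=4: FL=S FR=S RL=S RR=S
t=11: FL=S FR=W RL=W RR=S
t=28: FL=S FR=S RL=S RR=S
t=34: FL=S FR=W RL=S RR=S
t=35: FL=S FR=W RL=W RR=S
t=39: FL=S FR=S RL=W RR=W


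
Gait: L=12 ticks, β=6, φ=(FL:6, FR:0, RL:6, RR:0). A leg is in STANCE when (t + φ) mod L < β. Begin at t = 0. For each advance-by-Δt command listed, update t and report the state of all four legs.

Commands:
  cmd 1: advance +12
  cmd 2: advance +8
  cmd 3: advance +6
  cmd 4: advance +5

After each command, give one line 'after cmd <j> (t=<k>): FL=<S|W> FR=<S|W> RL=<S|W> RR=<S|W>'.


after cmd 1 (t=12): FL=W FR=S RL=W RR=S
after cmd 2 (t=20): FL=S FR=W RL=S RR=W
after cmd 3 (t=26): FL=W FR=S RL=W RR=S
after cmd 4 (t=31): FL=S FR=W RL=S RR=W

start t=0: FL=W FR=S RL=W RR=S
cmd 1: advance +12 → t=12, phase=(6,0,6,0) → FL=W FR=S RL=W RR=S
cmd 2: advance +8 → t=20, phase=(2,8,2,8) → FL=S FR=W RL=S RR=W
cmd 3: advance +6 → t=26, phase=(8,2,8,2) → FL=W FR=S RL=W RR=S
cmd 4: advance +5 → t=31, phase=(1,7,1,7) → FL=S FR=W RL=S RR=W


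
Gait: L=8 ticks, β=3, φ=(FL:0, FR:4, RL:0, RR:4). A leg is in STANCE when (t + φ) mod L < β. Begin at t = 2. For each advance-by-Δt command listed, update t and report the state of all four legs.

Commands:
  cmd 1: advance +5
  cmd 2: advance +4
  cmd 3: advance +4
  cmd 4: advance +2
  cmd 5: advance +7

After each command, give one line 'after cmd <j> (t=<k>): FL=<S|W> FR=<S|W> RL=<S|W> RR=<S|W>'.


start t=2: FL=S FR=W RL=S RR=W
cmd 1: advance +5 → t=7, phase=(7,3,7,3) → FL=W FR=W RL=W RR=W
cmd 2: advance +4 → t=11, phase=(3,7,3,7) → FL=W FR=W RL=W RR=W
cmd 3: advance +4 → t=15, phase=(7,3,7,3) → FL=W FR=W RL=W RR=W
cmd 4: advance +2 → t=17, phase=(1,5,1,5) → FL=S FR=W RL=S RR=W
cmd 5: advance +7 → t=24, phase=(0,4,0,4) → FL=S FR=W RL=S RR=W

after cmd 1 (t=7): FL=W FR=W RL=W RR=W
after cmd 2 (t=11): FL=W FR=W RL=W RR=W
after cmd 3 (t=15): FL=W FR=W RL=W RR=W
after cmd 4 (t=17): FL=S FR=W RL=S RR=W
after cmd 5 (t=24): FL=S FR=W RL=S RR=W


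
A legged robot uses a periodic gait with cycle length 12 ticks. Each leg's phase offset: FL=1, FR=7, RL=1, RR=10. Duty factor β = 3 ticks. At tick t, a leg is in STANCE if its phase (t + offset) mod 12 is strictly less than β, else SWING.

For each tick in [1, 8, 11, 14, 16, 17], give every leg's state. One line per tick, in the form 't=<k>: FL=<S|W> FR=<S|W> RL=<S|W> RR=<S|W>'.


t=1: phase=(2,8,2,11) vs β=3 → FL=S FR=W RL=S RR=W
t=8: phase=(9,3,9,6) vs β=3 → FL=W FR=W RL=W RR=W
t=11: phase=(0,6,0,9) vs β=3 → FL=S FR=W RL=S RR=W
t=14: phase=(3,9,3,0) vs β=3 → FL=W FR=W RL=W RR=S
t=16: phase=(5,11,5,2) vs β=3 → FL=W FR=W RL=W RR=S
t=17: phase=(6,0,6,3) vs β=3 → FL=W FR=S RL=W RR=W

t=1: FL=S FR=W RL=S RR=W
t=8: FL=W FR=W RL=W RR=W
t=11: FL=S FR=W RL=S RR=W
t=14: FL=W FR=W RL=W RR=S
t=16: FL=W FR=W RL=W RR=S
t=17: FL=W FR=S RL=W RR=W


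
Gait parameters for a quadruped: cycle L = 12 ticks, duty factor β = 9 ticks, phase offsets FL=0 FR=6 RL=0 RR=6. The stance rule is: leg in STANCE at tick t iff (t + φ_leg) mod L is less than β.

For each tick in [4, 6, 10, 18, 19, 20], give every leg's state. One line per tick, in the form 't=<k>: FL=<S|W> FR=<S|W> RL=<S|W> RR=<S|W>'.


t=4: phase=(4,10,4,10) vs β=9 → FL=S FR=W RL=S RR=W
t=6: phase=(6,0,6,0) vs β=9 → FL=S FR=S RL=S RR=S
t=10: phase=(10,4,10,4) vs β=9 → FL=W FR=S RL=W RR=S
t=18: phase=(6,0,6,0) vs β=9 → FL=S FR=S RL=S RR=S
t=19: phase=(7,1,7,1) vs β=9 → FL=S FR=S RL=S RR=S
t=20: phase=(8,2,8,2) vs β=9 → FL=S FR=S RL=S RR=S

t=4: FL=S FR=W RL=S RR=W
t=6: FL=S FR=S RL=S RR=S
t=10: FL=W FR=S RL=W RR=S
t=18: FL=S FR=S RL=S RR=S
t=19: FL=S FR=S RL=S RR=S
t=20: FL=S FR=S RL=S RR=S


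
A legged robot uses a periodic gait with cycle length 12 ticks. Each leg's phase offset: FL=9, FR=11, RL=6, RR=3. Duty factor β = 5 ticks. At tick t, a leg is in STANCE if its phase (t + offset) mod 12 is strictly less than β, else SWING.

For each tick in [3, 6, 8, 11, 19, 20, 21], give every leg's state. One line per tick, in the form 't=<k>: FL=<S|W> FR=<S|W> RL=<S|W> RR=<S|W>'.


t=3: FL=S FR=S RL=W RR=W
t=6: FL=S FR=W RL=S RR=W
t=8: FL=W FR=W RL=S RR=W
t=11: FL=W FR=W RL=W RR=S
t=19: FL=S FR=W RL=S RR=W
t=20: FL=W FR=W RL=S RR=W
t=21: FL=W FR=W RL=S RR=S

t=3: phase=(0,2,9,6) vs β=5 → FL=S FR=S RL=W RR=W
t=6: phase=(3,5,0,9) vs β=5 → FL=S FR=W RL=S RR=W
t=8: phase=(5,7,2,11) vs β=5 → FL=W FR=W RL=S RR=W
t=11: phase=(8,10,5,2) vs β=5 → FL=W FR=W RL=W RR=S
t=19: phase=(4,6,1,10) vs β=5 → FL=S FR=W RL=S RR=W
t=20: phase=(5,7,2,11) vs β=5 → FL=W FR=W RL=S RR=W
t=21: phase=(6,8,3,0) vs β=5 → FL=W FR=W RL=S RR=S


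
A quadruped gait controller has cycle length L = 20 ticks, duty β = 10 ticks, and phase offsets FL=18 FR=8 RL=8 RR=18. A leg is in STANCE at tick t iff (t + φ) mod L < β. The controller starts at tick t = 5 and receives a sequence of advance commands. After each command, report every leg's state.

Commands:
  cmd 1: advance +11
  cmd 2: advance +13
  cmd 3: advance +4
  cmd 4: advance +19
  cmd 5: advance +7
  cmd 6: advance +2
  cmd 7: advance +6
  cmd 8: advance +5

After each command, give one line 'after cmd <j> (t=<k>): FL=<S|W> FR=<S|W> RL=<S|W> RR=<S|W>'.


start t=5: FL=S FR=W RL=W RR=S
cmd 1: advance +11 → t=16, phase=(14,4,4,14) → FL=W FR=S RL=S RR=W
cmd 2: advance +13 → t=29, phase=(7,17,17,7) → FL=S FR=W RL=W RR=S
cmd 3: advance +4 → t=33, phase=(11,1,1,11) → FL=W FR=S RL=S RR=W
cmd 4: advance +19 → t=52, phase=(10,0,0,10) → FL=W FR=S RL=S RR=W
cmd 5: advance +7 → t=59, phase=(17,7,7,17) → FL=W FR=S RL=S RR=W
cmd 6: advance +2 → t=61, phase=(19,9,9,19) → FL=W FR=S RL=S RR=W
cmd 7: advance +6 → t=67, phase=(5,15,15,5) → FL=S FR=W RL=W RR=S
cmd 8: advance +5 → t=72, phase=(10,0,0,10) → FL=W FR=S RL=S RR=W

after cmd 1 (t=16): FL=W FR=S RL=S RR=W
after cmd 2 (t=29): FL=S FR=W RL=W RR=S
after cmd 3 (t=33): FL=W FR=S RL=S RR=W
after cmd 4 (t=52): FL=W FR=S RL=S RR=W
after cmd 5 (t=59): FL=W FR=S RL=S RR=W
after cmd 6 (t=61): FL=W FR=S RL=S RR=W
after cmd 7 (t=67): FL=S FR=W RL=W RR=S
after cmd 8 (t=72): FL=W FR=S RL=S RR=W


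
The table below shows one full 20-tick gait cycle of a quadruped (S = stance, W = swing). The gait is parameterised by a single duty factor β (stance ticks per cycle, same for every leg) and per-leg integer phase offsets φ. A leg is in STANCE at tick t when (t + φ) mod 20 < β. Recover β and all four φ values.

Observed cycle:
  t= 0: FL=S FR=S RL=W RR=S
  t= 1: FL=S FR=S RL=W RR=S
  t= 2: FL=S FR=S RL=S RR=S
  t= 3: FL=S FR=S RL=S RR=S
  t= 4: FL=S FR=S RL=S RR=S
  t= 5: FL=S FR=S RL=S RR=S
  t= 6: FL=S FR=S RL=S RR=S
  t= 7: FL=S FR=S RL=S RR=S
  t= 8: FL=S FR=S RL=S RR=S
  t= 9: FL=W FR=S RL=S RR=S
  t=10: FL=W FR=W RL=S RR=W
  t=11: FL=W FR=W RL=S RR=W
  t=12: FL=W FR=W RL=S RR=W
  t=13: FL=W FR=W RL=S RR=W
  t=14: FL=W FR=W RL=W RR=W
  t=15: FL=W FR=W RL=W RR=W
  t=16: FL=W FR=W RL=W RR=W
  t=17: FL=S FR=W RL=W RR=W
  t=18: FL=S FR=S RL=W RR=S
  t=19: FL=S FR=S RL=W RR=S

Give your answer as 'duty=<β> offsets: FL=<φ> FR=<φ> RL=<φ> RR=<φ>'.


duty=12 offsets: FL=3 FR=2 RL=18 RR=2

duty β = stance ticks per leg = 12
FL: stance ticks = 12; W→S at t=17 → φ=3
FR: stance ticks = 12; W→S at t=18 → φ=2
RL: stance ticks = 12; W→S at t=2 → φ=18
RR: stance ticks = 12; W→S at t=18 → φ=2


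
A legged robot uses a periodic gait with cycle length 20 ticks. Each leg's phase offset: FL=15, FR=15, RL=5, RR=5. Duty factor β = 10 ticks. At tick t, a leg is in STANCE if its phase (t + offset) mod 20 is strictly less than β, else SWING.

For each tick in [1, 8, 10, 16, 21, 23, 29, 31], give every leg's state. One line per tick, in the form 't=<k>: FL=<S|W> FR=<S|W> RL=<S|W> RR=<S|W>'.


t=1: phase=(16,16,6,6) vs β=10 → FL=W FR=W RL=S RR=S
t=8: phase=(3,3,13,13) vs β=10 → FL=S FR=S RL=W RR=W
t=10: phase=(5,5,15,15) vs β=10 → FL=S FR=S RL=W RR=W
t=16: phase=(11,11,1,1) vs β=10 → FL=W FR=W RL=S RR=S
t=21: phase=(16,16,6,6) vs β=10 → FL=W FR=W RL=S RR=S
t=23: phase=(18,18,8,8) vs β=10 → FL=W FR=W RL=S RR=S
t=29: phase=(4,4,14,14) vs β=10 → FL=S FR=S RL=W RR=W
t=31: phase=(6,6,16,16) vs β=10 → FL=S FR=S RL=W RR=W

t=1: FL=W FR=W RL=S RR=S
t=8: FL=S FR=S RL=W RR=W
t=10: FL=S FR=S RL=W RR=W
t=16: FL=W FR=W RL=S RR=S
t=21: FL=W FR=W RL=S RR=S
t=23: FL=W FR=W RL=S RR=S
t=29: FL=S FR=S RL=W RR=W
t=31: FL=S FR=S RL=W RR=W


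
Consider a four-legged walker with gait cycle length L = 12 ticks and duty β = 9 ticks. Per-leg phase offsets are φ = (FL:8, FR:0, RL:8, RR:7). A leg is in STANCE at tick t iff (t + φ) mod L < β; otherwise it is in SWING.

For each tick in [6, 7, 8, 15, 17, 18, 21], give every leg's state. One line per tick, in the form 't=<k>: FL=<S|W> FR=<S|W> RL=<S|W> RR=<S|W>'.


t=6: phase=(2,6,2,1) vs β=9 → FL=S FR=S RL=S RR=S
t=7: phase=(3,7,3,2) vs β=9 → FL=S FR=S RL=S RR=S
t=8: phase=(4,8,4,3) vs β=9 → FL=S FR=S RL=S RR=S
t=15: phase=(11,3,11,10) vs β=9 → FL=W FR=S RL=W RR=W
t=17: phase=(1,5,1,0) vs β=9 → FL=S FR=S RL=S RR=S
t=18: phase=(2,6,2,1) vs β=9 → FL=S FR=S RL=S RR=S
t=21: phase=(5,9,5,4) vs β=9 → FL=S FR=W RL=S RR=S

t=6: FL=S FR=S RL=S RR=S
t=7: FL=S FR=S RL=S RR=S
t=8: FL=S FR=S RL=S RR=S
t=15: FL=W FR=S RL=W RR=W
t=17: FL=S FR=S RL=S RR=S
t=18: FL=S FR=S RL=S RR=S
t=21: FL=S FR=W RL=S RR=S


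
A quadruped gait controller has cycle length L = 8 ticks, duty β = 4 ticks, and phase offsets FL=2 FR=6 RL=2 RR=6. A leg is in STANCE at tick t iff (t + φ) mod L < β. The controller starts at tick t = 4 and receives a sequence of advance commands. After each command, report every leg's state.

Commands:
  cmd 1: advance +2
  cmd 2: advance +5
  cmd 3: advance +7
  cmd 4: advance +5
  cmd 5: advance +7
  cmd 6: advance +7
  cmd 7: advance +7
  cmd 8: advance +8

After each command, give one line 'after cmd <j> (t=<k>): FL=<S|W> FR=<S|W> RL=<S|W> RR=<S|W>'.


after cmd 1 (t=6): FL=S FR=W RL=S RR=W
after cmd 2 (t=11): FL=W FR=S RL=W RR=S
after cmd 3 (t=18): FL=W FR=S RL=W RR=S
after cmd 4 (t=23): FL=S FR=W RL=S RR=W
after cmd 5 (t=30): FL=S FR=W RL=S RR=W
after cmd 6 (t=37): FL=W FR=S RL=W RR=S
after cmd 7 (t=44): FL=W FR=S RL=W RR=S
after cmd 8 (t=52): FL=W FR=S RL=W RR=S

start t=4: FL=W FR=S RL=W RR=S
cmd 1: advance +2 → t=6, phase=(0,4,0,4) → FL=S FR=W RL=S RR=W
cmd 2: advance +5 → t=11, phase=(5,1,5,1) → FL=W FR=S RL=W RR=S
cmd 3: advance +7 → t=18, phase=(4,0,4,0) → FL=W FR=S RL=W RR=S
cmd 4: advance +5 → t=23, phase=(1,5,1,5) → FL=S FR=W RL=S RR=W
cmd 5: advance +7 → t=30, phase=(0,4,0,4) → FL=S FR=W RL=S RR=W
cmd 6: advance +7 → t=37, phase=(7,3,7,3) → FL=W FR=S RL=W RR=S
cmd 7: advance +7 → t=44, phase=(6,2,6,2) → FL=W FR=S RL=W RR=S
cmd 8: advance +8 → t=52, phase=(6,2,6,2) → FL=W FR=S RL=W RR=S


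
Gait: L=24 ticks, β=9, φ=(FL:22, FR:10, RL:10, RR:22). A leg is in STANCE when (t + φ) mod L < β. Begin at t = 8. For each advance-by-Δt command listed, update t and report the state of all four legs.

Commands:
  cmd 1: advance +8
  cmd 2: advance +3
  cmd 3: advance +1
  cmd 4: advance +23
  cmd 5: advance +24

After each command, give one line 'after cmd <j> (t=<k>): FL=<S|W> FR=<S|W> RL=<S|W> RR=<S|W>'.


start t=8: FL=S FR=W RL=W RR=S
cmd 1: advance +8 → t=16, phase=(14,2,2,14) → FL=W FR=S RL=S RR=W
cmd 2: advance +3 → t=19, phase=(17,5,5,17) → FL=W FR=S RL=S RR=W
cmd 3: advance +1 → t=20, phase=(18,6,6,18) → FL=W FR=S RL=S RR=W
cmd 4: advance +23 → t=43, phase=(17,5,5,17) → FL=W FR=S RL=S RR=W
cmd 5: advance +24 → t=67, phase=(17,5,5,17) → FL=W FR=S RL=S RR=W

after cmd 1 (t=16): FL=W FR=S RL=S RR=W
after cmd 2 (t=19): FL=W FR=S RL=S RR=W
after cmd 3 (t=20): FL=W FR=S RL=S RR=W
after cmd 4 (t=43): FL=W FR=S RL=S RR=W
after cmd 5 (t=67): FL=W FR=S RL=S RR=W


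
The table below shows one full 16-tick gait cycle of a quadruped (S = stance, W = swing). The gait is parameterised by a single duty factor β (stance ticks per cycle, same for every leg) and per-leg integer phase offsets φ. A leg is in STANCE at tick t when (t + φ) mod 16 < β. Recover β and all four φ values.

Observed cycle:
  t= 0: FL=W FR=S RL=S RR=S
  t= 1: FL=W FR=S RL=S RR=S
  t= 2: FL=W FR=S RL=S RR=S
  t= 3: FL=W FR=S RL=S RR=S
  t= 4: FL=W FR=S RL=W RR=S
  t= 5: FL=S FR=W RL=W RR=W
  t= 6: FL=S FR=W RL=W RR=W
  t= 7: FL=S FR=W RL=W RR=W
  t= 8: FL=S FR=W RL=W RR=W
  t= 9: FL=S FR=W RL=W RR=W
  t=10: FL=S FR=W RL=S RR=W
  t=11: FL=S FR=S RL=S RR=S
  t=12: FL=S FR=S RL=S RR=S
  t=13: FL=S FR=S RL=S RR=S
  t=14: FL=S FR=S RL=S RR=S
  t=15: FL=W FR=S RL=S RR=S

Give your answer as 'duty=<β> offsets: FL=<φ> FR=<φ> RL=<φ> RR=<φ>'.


duty β = stance ticks per leg = 10
FL: stance ticks = 10; W→S at t=5 → φ=11
FR: stance ticks = 10; W→S at t=11 → φ=5
RL: stance ticks = 10; W→S at t=10 → φ=6
RR: stance ticks = 10; W→S at t=11 → φ=5

duty=10 offsets: FL=11 FR=5 RL=6 RR=5


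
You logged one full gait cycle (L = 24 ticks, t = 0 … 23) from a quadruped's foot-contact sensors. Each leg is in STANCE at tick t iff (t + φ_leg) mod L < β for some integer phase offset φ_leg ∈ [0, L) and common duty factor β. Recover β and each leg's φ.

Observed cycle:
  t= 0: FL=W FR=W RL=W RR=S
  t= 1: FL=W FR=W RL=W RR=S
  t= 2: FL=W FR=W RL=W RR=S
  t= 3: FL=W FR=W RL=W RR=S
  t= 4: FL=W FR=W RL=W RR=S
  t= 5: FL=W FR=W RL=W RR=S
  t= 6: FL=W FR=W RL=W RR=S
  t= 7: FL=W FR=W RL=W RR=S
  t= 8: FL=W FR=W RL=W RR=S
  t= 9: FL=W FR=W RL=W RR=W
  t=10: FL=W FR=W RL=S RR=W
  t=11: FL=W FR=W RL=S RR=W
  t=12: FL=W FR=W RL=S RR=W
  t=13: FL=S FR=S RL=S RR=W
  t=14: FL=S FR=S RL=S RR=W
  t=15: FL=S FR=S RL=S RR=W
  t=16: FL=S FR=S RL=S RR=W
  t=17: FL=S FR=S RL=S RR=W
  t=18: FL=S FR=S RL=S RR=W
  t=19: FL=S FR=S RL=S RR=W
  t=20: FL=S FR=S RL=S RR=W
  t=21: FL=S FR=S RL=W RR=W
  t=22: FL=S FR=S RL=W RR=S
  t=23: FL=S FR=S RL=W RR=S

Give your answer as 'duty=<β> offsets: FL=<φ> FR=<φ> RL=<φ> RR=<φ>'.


duty β = stance ticks per leg = 11
FL: stance ticks = 11; W→S at t=13 → φ=11
FR: stance ticks = 11; W→S at t=13 → φ=11
RL: stance ticks = 11; W→S at t=10 → φ=14
RR: stance ticks = 11; W→S at t=22 → φ=2

duty=11 offsets: FL=11 FR=11 RL=14 RR=2


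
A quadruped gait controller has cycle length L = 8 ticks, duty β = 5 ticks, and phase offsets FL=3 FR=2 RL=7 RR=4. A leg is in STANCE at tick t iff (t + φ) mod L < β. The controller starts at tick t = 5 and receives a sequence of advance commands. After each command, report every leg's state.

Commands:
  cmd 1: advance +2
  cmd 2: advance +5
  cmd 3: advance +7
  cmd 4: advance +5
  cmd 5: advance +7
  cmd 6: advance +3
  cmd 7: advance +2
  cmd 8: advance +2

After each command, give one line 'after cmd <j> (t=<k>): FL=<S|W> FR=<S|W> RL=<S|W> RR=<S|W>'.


after cmd 1 (t=7): FL=S FR=S RL=W RR=S
after cmd 2 (t=12): FL=W FR=W RL=S RR=S
after cmd 3 (t=19): FL=W FR=W RL=S RR=W
after cmd 4 (t=24): FL=S FR=S RL=W RR=S
after cmd 5 (t=31): FL=S FR=S RL=W RR=S
after cmd 6 (t=34): FL=W FR=S RL=S RR=W
after cmd 7 (t=36): FL=W FR=W RL=S RR=S
after cmd 8 (t=38): FL=S FR=S RL=W RR=S

start t=5: FL=S FR=W RL=S RR=S
cmd 1: advance +2 → t=7, phase=(2,1,6,3) → FL=S FR=S RL=W RR=S
cmd 2: advance +5 → t=12, phase=(7,6,3,0) → FL=W FR=W RL=S RR=S
cmd 3: advance +7 → t=19, phase=(6,5,2,7) → FL=W FR=W RL=S RR=W
cmd 4: advance +5 → t=24, phase=(3,2,7,4) → FL=S FR=S RL=W RR=S
cmd 5: advance +7 → t=31, phase=(2,1,6,3) → FL=S FR=S RL=W RR=S
cmd 6: advance +3 → t=34, phase=(5,4,1,6) → FL=W FR=S RL=S RR=W
cmd 7: advance +2 → t=36, phase=(7,6,3,0) → FL=W FR=W RL=S RR=S
cmd 8: advance +2 → t=38, phase=(1,0,5,2) → FL=S FR=S RL=W RR=S


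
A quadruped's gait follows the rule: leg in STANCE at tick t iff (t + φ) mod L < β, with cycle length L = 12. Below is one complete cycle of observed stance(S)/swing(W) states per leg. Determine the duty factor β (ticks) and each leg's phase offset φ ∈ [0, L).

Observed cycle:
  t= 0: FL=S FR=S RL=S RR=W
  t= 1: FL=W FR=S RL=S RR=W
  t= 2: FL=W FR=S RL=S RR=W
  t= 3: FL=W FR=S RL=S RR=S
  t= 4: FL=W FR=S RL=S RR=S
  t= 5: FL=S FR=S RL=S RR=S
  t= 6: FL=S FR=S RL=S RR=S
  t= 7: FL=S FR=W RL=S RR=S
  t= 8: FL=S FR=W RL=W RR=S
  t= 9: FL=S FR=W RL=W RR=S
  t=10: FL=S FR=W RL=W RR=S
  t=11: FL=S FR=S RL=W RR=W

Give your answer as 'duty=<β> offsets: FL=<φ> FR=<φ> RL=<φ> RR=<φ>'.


duty β = stance ticks per leg = 8
FL: stance ticks = 8; W→S at t=5 → φ=7
FR: stance ticks = 8; W→S at t=11 → φ=1
RL: stance ticks = 8; W→S at t=0 → φ=0
RR: stance ticks = 8; W→S at t=3 → φ=9

duty=8 offsets: FL=7 FR=1 RL=0 RR=9


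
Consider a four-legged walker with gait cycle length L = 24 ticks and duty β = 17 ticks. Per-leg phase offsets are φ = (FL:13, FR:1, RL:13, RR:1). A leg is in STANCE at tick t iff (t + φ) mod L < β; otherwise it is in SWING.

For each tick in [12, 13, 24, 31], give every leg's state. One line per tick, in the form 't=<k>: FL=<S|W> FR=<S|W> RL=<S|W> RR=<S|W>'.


t=12: phase=(1,13,1,13) vs β=17 → FL=S FR=S RL=S RR=S
t=13: phase=(2,14,2,14) vs β=17 → FL=S FR=S RL=S RR=S
t=24: phase=(13,1,13,1) vs β=17 → FL=S FR=S RL=S RR=S
t=31: phase=(20,8,20,8) vs β=17 → FL=W FR=S RL=W RR=S

t=12: FL=S FR=S RL=S RR=S
t=13: FL=S FR=S RL=S RR=S
t=24: FL=S FR=S RL=S RR=S
t=31: FL=W FR=S RL=W RR=S


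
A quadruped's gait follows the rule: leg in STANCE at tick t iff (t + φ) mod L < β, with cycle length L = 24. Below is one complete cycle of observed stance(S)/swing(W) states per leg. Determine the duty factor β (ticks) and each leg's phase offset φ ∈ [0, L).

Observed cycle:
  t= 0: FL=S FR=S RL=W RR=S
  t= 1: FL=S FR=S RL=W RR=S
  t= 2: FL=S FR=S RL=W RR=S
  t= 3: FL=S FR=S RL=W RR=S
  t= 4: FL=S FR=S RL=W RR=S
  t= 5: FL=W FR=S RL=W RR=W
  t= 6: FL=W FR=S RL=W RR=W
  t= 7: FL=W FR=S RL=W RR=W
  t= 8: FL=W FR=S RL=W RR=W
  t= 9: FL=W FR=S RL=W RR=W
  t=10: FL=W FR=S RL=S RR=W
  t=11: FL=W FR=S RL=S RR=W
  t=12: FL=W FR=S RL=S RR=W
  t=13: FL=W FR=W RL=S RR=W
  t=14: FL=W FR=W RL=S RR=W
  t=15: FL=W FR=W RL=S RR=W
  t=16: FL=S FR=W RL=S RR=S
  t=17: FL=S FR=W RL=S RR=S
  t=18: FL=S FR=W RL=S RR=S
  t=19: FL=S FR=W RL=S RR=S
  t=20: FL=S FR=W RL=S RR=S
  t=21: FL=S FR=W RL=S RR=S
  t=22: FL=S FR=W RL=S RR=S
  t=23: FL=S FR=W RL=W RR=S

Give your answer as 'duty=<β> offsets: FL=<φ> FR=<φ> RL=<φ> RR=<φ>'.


duty β = stance ticks per leg = 13
FL: stance ticks = 13; W→S at t=16 → φ=8
FR: stance ticks = 13; W→S at t=0 → φ=0
RL: stance ticks = 13; W→S at t=10 → φ=14
RR: stance ticks = 13; W→S at t=16 → φ=8

duty=13 offsets: FL=8 FR=0 RL=14 RR=8


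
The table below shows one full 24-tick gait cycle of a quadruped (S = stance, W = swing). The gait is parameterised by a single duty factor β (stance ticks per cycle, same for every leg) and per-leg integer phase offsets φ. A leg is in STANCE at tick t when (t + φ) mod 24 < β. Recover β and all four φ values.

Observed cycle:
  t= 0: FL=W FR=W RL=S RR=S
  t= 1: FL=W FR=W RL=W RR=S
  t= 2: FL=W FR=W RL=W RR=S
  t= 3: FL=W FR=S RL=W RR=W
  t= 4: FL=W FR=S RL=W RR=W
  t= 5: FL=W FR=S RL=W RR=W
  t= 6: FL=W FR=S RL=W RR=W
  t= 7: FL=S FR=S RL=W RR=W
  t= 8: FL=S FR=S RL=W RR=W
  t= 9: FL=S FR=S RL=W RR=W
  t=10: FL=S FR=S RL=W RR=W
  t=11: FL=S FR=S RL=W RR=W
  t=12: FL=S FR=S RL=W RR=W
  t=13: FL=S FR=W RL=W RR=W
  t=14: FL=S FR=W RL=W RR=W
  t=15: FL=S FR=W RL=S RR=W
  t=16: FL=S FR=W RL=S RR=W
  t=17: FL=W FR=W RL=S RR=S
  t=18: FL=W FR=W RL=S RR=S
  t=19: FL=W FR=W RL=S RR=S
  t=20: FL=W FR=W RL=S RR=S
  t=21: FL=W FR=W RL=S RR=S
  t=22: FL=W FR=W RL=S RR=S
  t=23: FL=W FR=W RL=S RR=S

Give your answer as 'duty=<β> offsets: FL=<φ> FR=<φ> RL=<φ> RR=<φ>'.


duty β = stance ticks per leg = 10
FL: stance ticks = 10; W→S at t=7 → φ=17
FR: stance ticks = 10; W→S at t=3 → φ=21
RL: stance ticks = 10; W→S at t=15 → φ=9
RR: stance ticks = 10; W→S at t=17 → φ=7

duty=10 offsets: FL=17 FR=21 RL=9 RR=7


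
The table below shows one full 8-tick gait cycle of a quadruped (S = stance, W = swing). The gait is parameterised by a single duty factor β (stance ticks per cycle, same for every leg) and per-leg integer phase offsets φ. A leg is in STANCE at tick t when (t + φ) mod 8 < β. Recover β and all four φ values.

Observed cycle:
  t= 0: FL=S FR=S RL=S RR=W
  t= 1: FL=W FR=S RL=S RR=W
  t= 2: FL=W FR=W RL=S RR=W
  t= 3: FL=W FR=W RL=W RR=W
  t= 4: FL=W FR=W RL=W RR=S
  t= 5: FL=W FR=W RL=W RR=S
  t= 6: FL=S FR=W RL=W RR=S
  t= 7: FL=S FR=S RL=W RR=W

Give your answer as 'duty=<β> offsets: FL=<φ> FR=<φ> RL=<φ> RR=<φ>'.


duty β = stance ticks per leg = 3
FL: stance ticks = 3; W→S at t=6 → φ=2
FR: stance ticks = 3; W→S at t=7 → φ=1
RL: stance ticks = 3; W→S at t=0 → φ=0
RR: stance ticks = 3; W→S at t=4 → φ=4

duty=3 offsets: FL=2 FR=1 RL=0 RR=4


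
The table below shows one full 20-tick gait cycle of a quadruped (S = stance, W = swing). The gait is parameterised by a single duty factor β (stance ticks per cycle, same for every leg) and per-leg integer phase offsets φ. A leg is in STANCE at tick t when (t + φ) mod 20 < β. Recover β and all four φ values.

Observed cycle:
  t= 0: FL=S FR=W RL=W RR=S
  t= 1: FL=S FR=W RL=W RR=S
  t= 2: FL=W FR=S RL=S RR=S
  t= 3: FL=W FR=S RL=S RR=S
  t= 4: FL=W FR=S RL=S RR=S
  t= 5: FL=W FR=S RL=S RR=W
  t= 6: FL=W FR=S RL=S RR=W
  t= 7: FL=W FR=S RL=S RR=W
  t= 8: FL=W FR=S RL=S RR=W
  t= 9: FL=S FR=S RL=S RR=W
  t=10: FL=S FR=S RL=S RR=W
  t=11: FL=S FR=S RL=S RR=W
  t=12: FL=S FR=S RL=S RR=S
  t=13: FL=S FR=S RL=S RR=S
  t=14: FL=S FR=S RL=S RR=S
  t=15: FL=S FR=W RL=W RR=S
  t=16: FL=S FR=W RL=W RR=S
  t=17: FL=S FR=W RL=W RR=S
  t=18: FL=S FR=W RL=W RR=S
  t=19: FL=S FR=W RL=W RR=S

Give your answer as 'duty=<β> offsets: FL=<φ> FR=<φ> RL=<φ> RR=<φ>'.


duty=13 offsets: FL=11 FR=18 RL=18 RR=8

duty β = stance ticks per leg = 13
FL: stance ticks = 13; W→S at t=9 → φ=11
FR: stance ticks = 13; W→S at t=2 → φ=18
RL: stance ticks = 13; W→S at t=2 → φ=18
RR: stance ticks = 13; W→S at t=12 → φ=8


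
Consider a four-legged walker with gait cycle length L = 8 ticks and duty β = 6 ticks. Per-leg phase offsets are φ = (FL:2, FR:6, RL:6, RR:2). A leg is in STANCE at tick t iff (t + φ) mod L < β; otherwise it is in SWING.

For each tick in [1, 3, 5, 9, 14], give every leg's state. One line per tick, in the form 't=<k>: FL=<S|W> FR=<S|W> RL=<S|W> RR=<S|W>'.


t=1: FL=S FR=W RL=W RR=S
t=3: FL=S FR=S RL=S RR=S
t=5: FL=W FR=S RL=S RR=W
t=9: FL=S FR=W RL=W RR=S
t=14: FL=S FR=S RL=S RR=S

t=1: phase=(3,7,7,3) vs β=6 → FL=S FR=W RL=W RR=S
t=3: phase=(5,1,1,5) vs β=6 → FL=S FR=S RL=S RR=S
t=5: phase=(7,3,3,7) vs β=6 → FL=W FR=S RL=S RR=W
t=9: phase=(3,7,7,3) vs β=6 → FL=S FR=W RL=W RR=S
t=14: phase=(0,4,4,0) vs β=6 → FL=S FR=S RL=S RR=S


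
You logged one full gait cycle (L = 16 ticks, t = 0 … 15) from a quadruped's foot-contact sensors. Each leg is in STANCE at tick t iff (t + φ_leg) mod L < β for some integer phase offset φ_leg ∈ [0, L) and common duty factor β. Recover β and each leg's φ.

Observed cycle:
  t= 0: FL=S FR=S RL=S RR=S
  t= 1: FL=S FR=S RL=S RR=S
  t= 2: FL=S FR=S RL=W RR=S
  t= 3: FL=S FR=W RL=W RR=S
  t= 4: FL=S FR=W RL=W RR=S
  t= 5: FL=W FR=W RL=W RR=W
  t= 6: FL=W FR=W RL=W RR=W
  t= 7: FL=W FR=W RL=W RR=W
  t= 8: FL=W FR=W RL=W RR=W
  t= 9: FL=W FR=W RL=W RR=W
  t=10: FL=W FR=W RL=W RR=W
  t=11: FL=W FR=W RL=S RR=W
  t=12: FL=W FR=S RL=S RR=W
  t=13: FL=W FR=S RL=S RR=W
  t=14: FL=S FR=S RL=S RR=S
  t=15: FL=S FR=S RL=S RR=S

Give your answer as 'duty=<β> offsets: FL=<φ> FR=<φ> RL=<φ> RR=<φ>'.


duty=7 offsets: FL=2 FR=4 RL=5 RR=2

duty β = stance ticks per leg = 7
FL: stance ticks = 7; W→S at t=14 → φ=2
FR: stance ticks = 7; W→S at t=12 → φ=4
RL: stance ticks = 7; W→S at t=11 → φ=5
RR: stance ticks = 7; W→S at t=14 → φ=2


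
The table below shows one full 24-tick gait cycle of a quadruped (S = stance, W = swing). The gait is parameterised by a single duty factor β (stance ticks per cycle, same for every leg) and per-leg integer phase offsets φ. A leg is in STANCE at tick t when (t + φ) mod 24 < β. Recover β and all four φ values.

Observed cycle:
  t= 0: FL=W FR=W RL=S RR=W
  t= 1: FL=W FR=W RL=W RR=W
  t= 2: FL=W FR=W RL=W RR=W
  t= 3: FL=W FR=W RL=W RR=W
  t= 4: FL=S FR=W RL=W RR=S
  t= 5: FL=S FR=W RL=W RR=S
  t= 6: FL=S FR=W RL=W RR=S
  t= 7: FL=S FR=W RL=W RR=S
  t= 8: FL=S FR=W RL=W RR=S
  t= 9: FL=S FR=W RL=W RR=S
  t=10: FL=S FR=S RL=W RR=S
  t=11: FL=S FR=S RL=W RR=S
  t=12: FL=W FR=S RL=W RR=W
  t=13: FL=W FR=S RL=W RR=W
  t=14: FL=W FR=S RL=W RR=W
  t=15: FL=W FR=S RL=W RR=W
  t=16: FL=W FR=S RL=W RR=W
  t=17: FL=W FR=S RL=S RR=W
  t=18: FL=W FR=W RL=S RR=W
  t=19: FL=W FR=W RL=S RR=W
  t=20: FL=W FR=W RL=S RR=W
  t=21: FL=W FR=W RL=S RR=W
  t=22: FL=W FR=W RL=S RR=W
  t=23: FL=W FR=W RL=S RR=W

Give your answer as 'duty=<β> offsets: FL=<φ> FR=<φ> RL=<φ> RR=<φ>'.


duty β = stance ticks per leg = 8
FL: stance ticks = 8; W→S at t=4 → φ=20
FR: stance ticks = 8; W→S at t=10 → φ=14
RL: stance ticks = 8; W→S at t=17 → φ=7
RR: stance ticks = 8; W→S at t=4 → φ=20

duty=8 offsets: FL=20 FR=14 RL=7 RR=20


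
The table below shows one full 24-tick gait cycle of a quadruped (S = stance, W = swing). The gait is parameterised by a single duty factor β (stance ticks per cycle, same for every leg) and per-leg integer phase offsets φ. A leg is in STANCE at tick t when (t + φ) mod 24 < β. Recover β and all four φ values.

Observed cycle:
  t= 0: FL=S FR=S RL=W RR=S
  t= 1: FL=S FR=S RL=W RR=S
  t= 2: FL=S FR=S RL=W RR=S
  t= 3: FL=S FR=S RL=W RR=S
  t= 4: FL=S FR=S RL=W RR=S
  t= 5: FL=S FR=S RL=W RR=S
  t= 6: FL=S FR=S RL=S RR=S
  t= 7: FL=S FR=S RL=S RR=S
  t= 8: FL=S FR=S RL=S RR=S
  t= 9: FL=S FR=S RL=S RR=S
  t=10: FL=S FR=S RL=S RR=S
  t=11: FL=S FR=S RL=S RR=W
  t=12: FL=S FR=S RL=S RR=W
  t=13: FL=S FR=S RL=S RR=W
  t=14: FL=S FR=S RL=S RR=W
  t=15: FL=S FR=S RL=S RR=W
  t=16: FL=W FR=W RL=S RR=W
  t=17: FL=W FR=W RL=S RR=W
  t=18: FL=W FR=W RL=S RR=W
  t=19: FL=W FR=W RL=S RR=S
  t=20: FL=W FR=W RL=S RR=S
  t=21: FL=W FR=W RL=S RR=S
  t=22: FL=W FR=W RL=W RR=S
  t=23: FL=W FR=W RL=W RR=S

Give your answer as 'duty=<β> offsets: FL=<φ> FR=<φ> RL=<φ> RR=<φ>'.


duty=16 offsets: FL=0 FR=0 RL=18 RR=5

duty β = stance ticks per leg = 16
FL: stance ticks = 16; W→S at t=0 → φ=0
FR: stance ticks = 16; W→S at t=0 → φ=0
RL: stance ticks = 16; W→S at t=6 → φ=18
RR: stance ticks = 16; W→S at t=19 → φ=5


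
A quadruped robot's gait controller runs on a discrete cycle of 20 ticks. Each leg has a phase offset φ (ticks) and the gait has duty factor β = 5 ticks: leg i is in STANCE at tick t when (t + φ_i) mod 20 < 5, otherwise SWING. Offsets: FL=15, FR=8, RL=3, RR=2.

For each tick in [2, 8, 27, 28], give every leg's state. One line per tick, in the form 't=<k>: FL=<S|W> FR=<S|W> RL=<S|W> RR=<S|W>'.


t=2: phase=(17,10,5,4) vs β=5 → FL=W FR=W RL=W RR=S
t=8: phase=(3,16,11,10) vs β=5 → FL=S FR=W RL=W RR=W
t=27: phase=(2,15,10,9) vs β=5 → FL=S FR=W RL=W RR=W
t=28: phase=(3,16,11,10) vs β=5 → FL=S FR=W RL=W RR=W

t=2: FL=W FR=W RL=W RR=S
t=8: FL=S FR=W RL=W RR=W
t=27: FL=S FR=W RL=W RR=W
t=28: FL=S FR=W RL=W RR=W


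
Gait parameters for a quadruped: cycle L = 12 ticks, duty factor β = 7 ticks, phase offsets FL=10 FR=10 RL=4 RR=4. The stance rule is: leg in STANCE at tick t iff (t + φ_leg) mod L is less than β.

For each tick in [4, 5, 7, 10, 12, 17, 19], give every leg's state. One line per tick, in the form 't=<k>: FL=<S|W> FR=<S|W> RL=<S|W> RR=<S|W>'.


t=4: phase=(2,2,8,8) vs β=7 → FL=S FR=S RL=W RR=W
t=5: phase=(3,3,9,9) vs β=7 → FL=S FR=S RL=W RR=W
t=7: phase=(5,5,11,11) vs β=7 → FL=S FR=S RL=W RR=W
t=10: phase=(8,8,2,2) vs β=7 → FL=W FR=W RL=S RR=S
t=12: phase=(10,10,4,4) vs β=7 → FL=W FR=W RL=S RR=S
t=17: phase=(3,3,9,9) vs β=7 → FL=S FR=S RL=W RR=W
t=19: phase=(5,5,11,11) vs β=7 → FL=S FR=S RL=W RR=W

t=4: FL=S FR=S RL=W RR=W
t=5: FL=S FR=S RL=W RR=W
t=7: FL=S FR=S RL=W RR=W
t=10: FL=W FR=W RL=S RR=S
t=12: FL=W FR=W RL=S RR=S
t=17: FL=S FR=S RL=W RR=W
t=19: FL=S FR=S RL=W RR=W


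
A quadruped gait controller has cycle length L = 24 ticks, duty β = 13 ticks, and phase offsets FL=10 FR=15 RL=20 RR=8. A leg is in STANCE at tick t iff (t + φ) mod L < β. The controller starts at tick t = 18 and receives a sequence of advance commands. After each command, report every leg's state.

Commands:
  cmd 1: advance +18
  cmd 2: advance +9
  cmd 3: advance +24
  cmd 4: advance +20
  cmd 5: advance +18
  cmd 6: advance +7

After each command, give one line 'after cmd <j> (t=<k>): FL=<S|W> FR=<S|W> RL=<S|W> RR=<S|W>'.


start t=18: FL=S FR=S RL=W RR=S
cmd 1: advance +18 → t=36, phase=(22,3,8,20) → FL=W FR=S RL=S RR=W
cmd 2: advance +9 → t=45, phase=(7,12,17,5) → FL=S FR=S RL=W RR=S
cmd 3: advance +24 → t=69, phase=(7,12,17,5) → FL=S FR=S RL=W RR=S
cmd 4: advance +20 → t=89, phase=(3,8,13,1) → FL=S FR=S RL=W RR=S
cmd 5: advance +18 → t=107, phase=(21,2,7,19) → FL=W FR=S RL=S RR=W
cmd 6: advance +7 → t=114, phase=(4,9,14,2) → FL=S FR=S RL=W RR=S

after cmd 1 (t=36): FL=W FR=S RL=S RR=W
after cmd 2 (t=45): FL=S FR=S RL=W RR=S
after cmd 3 (t=69): FL=S FR=S RL=W RR=S
after cmd 4 (t=89): FL=S FR=S RL=W RR=S
after cmd 5 (t=107): FL=W FR=S RL=S RR=W
after cmd 6 (t=114): FL=S FR=S RL=W RR=S


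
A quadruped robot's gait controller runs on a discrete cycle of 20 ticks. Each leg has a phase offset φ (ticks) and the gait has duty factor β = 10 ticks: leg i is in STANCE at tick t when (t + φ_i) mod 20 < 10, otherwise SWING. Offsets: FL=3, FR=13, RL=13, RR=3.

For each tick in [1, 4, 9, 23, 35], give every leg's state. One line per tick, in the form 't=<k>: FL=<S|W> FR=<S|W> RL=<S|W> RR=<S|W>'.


t=1: phase=(4,14,14,4) vs β=10 → FL=S FR=W RL=W RR=S
t=4: phase=(7,17,17,7) vs β=10 → FL=S FR=W RL=W RR=S
t=9: phase=(12,2,2,12) vs β=10 → FL=W FR=S RL=S RR=W
t=23: phase=(6,16,16,6) vs β=10 → FL=S FR=W RL=W RR=S
t=35: phase=(18,8,8,18) vs β=10 → FL=W FR=S RL=S RR=W

t=1: FL=S FR=W RL=W RR=S
t=4: FL=S FR=W RL=W RR=S
t=9: FL=W FR=S RL=S RR=W
t=23: FL=S FR=W RL=W RR=S
t=35: FL=W FR=S RL=S RR=W


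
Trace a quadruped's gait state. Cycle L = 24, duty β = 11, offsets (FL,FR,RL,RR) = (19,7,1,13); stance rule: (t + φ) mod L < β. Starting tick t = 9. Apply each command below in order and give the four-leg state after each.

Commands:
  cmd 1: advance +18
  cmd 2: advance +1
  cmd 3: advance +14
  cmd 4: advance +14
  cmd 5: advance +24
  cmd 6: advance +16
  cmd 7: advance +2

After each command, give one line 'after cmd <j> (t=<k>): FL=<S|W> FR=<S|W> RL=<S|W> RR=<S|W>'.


after cmd 1 (t=27): FL=W FR=S RL=S RR=W
after cmd 2 (t=28): FL=W FR=W RL=S RR=W
after cmd 3 (t=42): FL=W FR=S RL=W RR=S
after cmd 4 (t=56): FL=S FR=W RL=S RR=W
after cmd 5 (t=80): FL=S FR=W RL=S RR=W
after cmd 6 (t=96): FL=W FR=S RL=S RR=W
after cmd 7 (t=98): FL=W FR=S RL=S RR=W

start t=9: FL=S FR=W RL=S RR=W
cmd 1: advance +18 → t=27, phase=(22,10,4,16) → FL=W FR=S RL=S RR=W
cmd 2: advance +1 → t=28, phase=(23,11,5,17) → FL=W FR=W RL=S RR=W
cmd 3: advance +14 → t=42, phase=(13,1,19,7) → FL=W FR=S RL=W RR=S
cmd 4: advance +14 → t=56, phase=(3,15,9,21) → FL=S FR=W RL=S RR=W
cmd 5: advance +24 → t=80, phase=(3,15,9,21) → FL=S FR=W RL=S RR=W
cmd 6: advance +16 → t=96, phase=(19,7,1,13) → FL=W FR=S RL=S RR=W
cmd 7: advance +2 → t=98, phase=(21,9,3,15) → FL=W FR=S RL=S RR=W


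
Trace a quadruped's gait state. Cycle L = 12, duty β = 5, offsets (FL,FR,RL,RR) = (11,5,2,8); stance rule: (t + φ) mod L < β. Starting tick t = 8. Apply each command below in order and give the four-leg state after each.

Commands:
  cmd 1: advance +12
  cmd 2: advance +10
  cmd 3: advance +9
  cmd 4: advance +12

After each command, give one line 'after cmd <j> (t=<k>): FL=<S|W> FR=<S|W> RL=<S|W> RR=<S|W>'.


after cmd 1 (t=20): FL=W FR=S RL=W RR=S
after cmd 2 (t=30): FL=W FR=W RL=W RR=S
after cmd 3 (t=39): FL=S FR=W RL=W RR=W
after cmd 4 (t=51): FL=S FR=W RL=W RR=W

start t=8: FL=W FR=S RL=W RR=S
cmd 1: advance +12 → t=20, phase=(7,1,10,4) → FL=W FR=S RL=W RR=S
cmd 2: advance +10 → t=30, phase=(5,11,8,2) → FL=W FR=W RL=W RR=S
cmd 3: advance +9 → t=39, phase=(2,8,5,11) → FL=S FR=W RL=W RR=W
cmd 4: advance +12 → t=51, phase=(2,8,5,11) → FL=S FR=W RL=W RR=W


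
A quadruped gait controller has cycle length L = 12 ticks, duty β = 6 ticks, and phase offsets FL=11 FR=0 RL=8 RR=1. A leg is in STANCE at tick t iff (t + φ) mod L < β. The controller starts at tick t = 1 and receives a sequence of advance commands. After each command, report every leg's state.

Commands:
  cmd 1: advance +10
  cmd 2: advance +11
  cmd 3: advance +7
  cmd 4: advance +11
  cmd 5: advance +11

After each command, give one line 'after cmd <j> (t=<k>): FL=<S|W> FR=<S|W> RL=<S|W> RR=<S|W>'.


after cmd 1 (t=11): FL=W FR=W RL=W RR=S
after cmd 2 (t=22): FL=W FR=W RL=W RR=W
after cmd 3 (t=29): FL=S FR=S RL=S RR=W
after cmd 4 (t=40): FL=S FR=S RL=S RR=S
after cmd 5 (t=51): FL=S FR=S RL=W RR=S

start t=1: FL=S FR=S RL=W RR=S
cmd 1: advance +10 → t=11, phase=(10,11,7,0) → FL=W FR=W RL=W RR=S
cmd 2: advance +11 → t=22, phase=(9,10,6,11) → FL=W FR=W RL=W RR=W
cmd 3: advance +7 → t=29, phase=(4,5,1,6) → FL=S FR=S RL=S RR=W
cmd 4: advance +11 → t=40, phase=(3,4,0,5) → FL=S FR=S RL=S RR=S
cmd 5: advance +11 → t=51, phase=(2,3,11,4) → FL=S FR=S RL=W RR=S
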